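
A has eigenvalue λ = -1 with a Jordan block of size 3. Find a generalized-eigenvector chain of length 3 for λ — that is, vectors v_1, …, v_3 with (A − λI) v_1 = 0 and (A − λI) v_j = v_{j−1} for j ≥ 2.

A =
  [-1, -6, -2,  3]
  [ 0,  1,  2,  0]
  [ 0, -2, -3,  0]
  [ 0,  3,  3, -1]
A Jordan chain for λ = -1 of length 3:
v_1 = (1, 0, 0, 0)ᵀ
v_2 = (-6, 2, -2, 3)ᵀ
v_3 = (0, 1, 0, 0)ᵀ

Let N = A − (-1)·I. We want v_3 with N^3 v_3 = 0 but N^2 v_3 ≠ 0; then v_{j-1} := N · v_j for j = 3, …, 2.

Pick v_3 = (0, 1, 0, 0)ᵀ.
Then v_2 = N · v_3 = (-6, 2, -2, 3)ᵀ.
Then v_1 = N · v_2 = (1, 0, 0, 0)ᵀ.

Sanity check: (A − (-1)·I) v_1 = (0, 0, 0, 0)ᵀ = 0. ✓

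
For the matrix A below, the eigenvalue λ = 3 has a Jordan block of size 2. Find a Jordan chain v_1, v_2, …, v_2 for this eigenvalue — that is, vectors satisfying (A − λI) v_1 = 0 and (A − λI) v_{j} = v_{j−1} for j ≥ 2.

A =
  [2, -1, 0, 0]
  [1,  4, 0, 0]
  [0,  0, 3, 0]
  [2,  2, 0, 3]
A Jordan chain for λ = 3 of length 2:
v_1 = (-1, 1, 0, 2)ᵀ
v_2 = (1, 0, 0, 0)ᵀ

Let N = A − (3)·I. We want v_2 with N^2 v_2 = 0 but N^1 v_2 ≠ 0; then v_{j-1} := N · v_j for j = 2, …, 2.

Pick v_2 = (1, 0, 0, 0)ᵀ.
Then v_1 = N · v_2 = (-1, 1, 0, 2)ᵀ.

Sanity check: (A − (3)·I) v_1 = (0, 0, 0, 0)ᵀ = 0. ✓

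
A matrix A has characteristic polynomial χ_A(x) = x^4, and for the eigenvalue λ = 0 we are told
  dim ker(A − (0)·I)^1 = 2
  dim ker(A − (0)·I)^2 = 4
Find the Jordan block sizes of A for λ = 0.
Block sizes for λ = 0: [2, 2]

From the dimensions of kernels of powers, the number of Jordan blocks of size at least j is d_j − d_{j−1} where d_j = dim ker(N^j) (with d_0 = 0). Computing the differences gives [2, 2].
The number of blocks of size exactly k is (#blocks of size ≥ k) − (#blocks of size ≥ k + 1), so the partition is: 2 block(s) of size 2.
In nonincreasing order the block sizes are [2, 2].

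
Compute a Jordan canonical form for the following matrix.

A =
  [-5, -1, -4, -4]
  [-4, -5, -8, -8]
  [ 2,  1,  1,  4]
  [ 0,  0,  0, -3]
J_2(-3) ⊕ J_1(-3) ⊕ J_1(-3)

The characteristic polynomial is
  det(x·I − A) = x^4 + 12*x^3 + 54*x^2 + 108*x + 81 = (x + 3)^4

Eigenvalues and multiplicities (the geometric multiplicity of λ is n − rank(A − λI), which equals the number of Jordan blocks for λ):
  λ = -3: algebraic multiplicity = 4, geometric multiplicity = 3

Determining the block sizes for each eigenvalue:
  λ = -3: 3 blocks summing to 4 forces exactly one block of size 2 and the rest size 1 → block sizes [2, 1, 1]

Assembling the blocks gives a Jordan form
J =
  [-3,  1,  0,  0]
  [ 0, -3,  0,  0]
  [ 0,  0, -3,  0]
  [ 0,  0,  0, -3]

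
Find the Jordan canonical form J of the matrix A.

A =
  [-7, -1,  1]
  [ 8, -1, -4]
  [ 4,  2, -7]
J_2(-5) ⊕ J_1(-5)

The characteristic polynomial is
  det(x·I − A) = x^3 + 15*x^2 + 75*x + 125 = (x + 5)^3

Eigenvalues and multiplicities (the geometric multiplicity of λ is n − rank(A − λI), which equals the number of Jordan blocks for λ):
  λ = -5: algebraic multiplicity = 3, geometric multiplicity = 2

Determining the block sizes for each eigenvalue:
  λ = -5: 2 blocks summing to 3 forces exactly one block of size 2 and the rest size 1 → block sizes [2, 1]

Assembling the blocks gives a Jordan form
J =
  [-5,  1,  0]
  [ 0, -5,  0]
  [ 0,  0, -5]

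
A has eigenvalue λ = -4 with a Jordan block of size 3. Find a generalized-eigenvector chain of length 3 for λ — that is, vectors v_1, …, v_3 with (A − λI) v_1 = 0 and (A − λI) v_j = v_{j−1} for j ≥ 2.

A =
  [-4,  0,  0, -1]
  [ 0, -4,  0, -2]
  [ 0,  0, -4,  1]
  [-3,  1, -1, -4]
A Jordan chain for λ = -4 of length 3:
v_1 = (3, 6, -3, 0)ᵀ
v_2 = (0, 0, 0, -3)ᵀ
v_3 = (1, 0, 0, 0)ᵀ

Let N = A − (-4)·I. We want v_3 with N^3 v_3 = 0 but N^2 v_3 ≠ 0; then v_{j-1} := N · v_j for j = 3, …, 2.

Pick v_3 = (1, 0, 0, 0)ᵀ.
Then v_2 = N · v_3 = (0, 0, 0, -3)ᵀ.
Then v_1 = N · v_2 = (3, 6, -3, 0)ᵀ.

Sanity check: (A − (-4)·I) v_1 = (0, 0, 0, 0)ᵀ = 0. ✓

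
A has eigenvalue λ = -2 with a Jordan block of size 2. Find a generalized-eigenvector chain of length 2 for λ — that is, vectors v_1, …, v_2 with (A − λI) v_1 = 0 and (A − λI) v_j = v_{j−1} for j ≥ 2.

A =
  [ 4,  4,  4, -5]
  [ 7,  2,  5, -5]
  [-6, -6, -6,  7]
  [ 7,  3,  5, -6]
A Jordan chain for λ = -2 of length 2:
v_1 = (-2, -4, 2, -4)ᵀ
v_2 = (3, 0, -5, 0)ᵀ

Let N = A − (-2)·I. We want v_2 with N^2 v_2 = 0 but N^1 v_2 ≠ 0; then v_{j-1} := N · v_j for j = 2, …, 2.

Pick v_2 = (3, 0, -5, 0)ᵀ.
Then v_1 = N · v_2 = (-2, -4, 2, -4)ᵀ.

Sanity check: (A − (-2)·I) v_1 = (0, 0, 0, 0)ᵀ = 0. ✓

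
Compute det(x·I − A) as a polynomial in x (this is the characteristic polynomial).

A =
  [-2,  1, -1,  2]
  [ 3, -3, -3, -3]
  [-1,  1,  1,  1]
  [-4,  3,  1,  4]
x^4

Expanding det(x·I − A) (e.g. by cofactor expansion or by noting that A is similar to its Jordan form J, which has the same characteristic polynomial as A) gives
  χ_A(x) = x^4
which factors as x^4. The eigenvalues (with algebraic multiplicities) are λ = 0 with multiplicity 4.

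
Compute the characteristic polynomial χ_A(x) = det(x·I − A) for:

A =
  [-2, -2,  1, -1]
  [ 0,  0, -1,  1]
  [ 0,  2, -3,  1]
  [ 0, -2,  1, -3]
x^4 + 8*x^3 + 24*x^2 + 32*x + 16

Expanding det(x·I − A) (e.g. by cofactor expansion or by noting that A is similar to its Jordan form J, which has the same characteristic polynomial as A) gives
  χ_A(x) = x^4 + 8*x^3 + 24*x^2 + 32*x + 16
which factors as (x + 2)^4. The eigenvalues (with algebraic multiplicities) are λ = -2 with multiplicity 4.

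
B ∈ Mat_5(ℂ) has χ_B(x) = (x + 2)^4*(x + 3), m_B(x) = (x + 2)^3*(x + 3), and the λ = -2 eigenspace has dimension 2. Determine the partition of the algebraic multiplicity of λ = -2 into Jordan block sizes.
Block sizes for λ = -2: [3, 1]

Step 1 — from the characteristic polynomial, algebraic multiplicity of λ = -2 is 4. From dim ker(B − (-2)·I) = 2, there are exactly 2 Jordan blocks for λ = -2.
Step 2 — from the minimal polynomial, the factor (x + 2)^3 tells us the largest block for λ = -2 has size 3.
Step 3 — with total size 4, 2 blocks, and largest block 3, the block sizes (in nonincreasing order) are [3, 1].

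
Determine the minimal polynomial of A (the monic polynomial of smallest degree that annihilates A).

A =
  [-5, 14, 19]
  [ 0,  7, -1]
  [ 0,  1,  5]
x^3 - 7*x^2 - 24*x + 180

The characteristic polynomial is χ_A(x) = (x - 6)^2*(x + 5), so the eigenvalues are known. The minimal polynomial is
  m_A(x) = Π_λ (x − λ)^{k_λ}
where k_λ is the size of the *largest* Jordan block for λ (equivalently, the smallest k with (A − λI)^k v = 0 for every generalised eigenvector v of λ).

  λ = -5: largest Jordan block has size 1, contributing (x + 5)
  λ = 6: largest Jordan block has size 2, contributing (x − 6)^2

So m_A(x) = (x - 6)^2*(x + 5) = x^3 - 7*x^2 - 24*x + 180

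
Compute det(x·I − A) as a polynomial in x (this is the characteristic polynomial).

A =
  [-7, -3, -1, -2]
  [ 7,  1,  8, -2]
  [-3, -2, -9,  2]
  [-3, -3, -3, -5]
x^4 + 20*x^3 + 150*x^2 + 500*x + 625

Expanding det(x·I − A) (e.g. by cofactor expansion or by noting that A is similar to its Jordan form J, which has the same characteristic polynomial as A) gives
  χ_A(x) = x^4 + 20*x^3 + 150*x^2 + 500*x + 625
which factors as (x + 5)^4. The eigenvalues (with algebraic multiplicities) are λ = -5 with multiplicity 4.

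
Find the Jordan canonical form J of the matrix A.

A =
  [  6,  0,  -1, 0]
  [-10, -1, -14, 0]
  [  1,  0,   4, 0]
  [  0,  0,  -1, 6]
J_1(-1) ⊕ J_2(5) ⊕ J_1(6)

The characteristic polynomial is
  det(x·I − A) = x^4 - 15*x^3 + 69*x^2 - 65*x - 150 = (x - 6)*(x - 5)^2*(x + 1)

Eigenvalues and multiplicities (the geometric multiplicity of λ is n − rank(A − λI), which equals the number of Jordan blocks for λ):
  λ = -1: algebraic multiplicity = 1, geometric multiplicity = 1
  λ = 5: algebraic multiplicity = 2, geometric multiplicity = 1
  λ = 6: algebraic multiplicity = 1, geometric multiplicity = 1

Determining the block sizes for each eigenvalue:
  λ = -1: one block (gm = 1), so the single block has size am = 1 → block sizes [1]
  λ = 5: one block (gm = 1), so the single block has size am = 2 → block sizes [2]
  λ = 6: one block (gm = 1), so the single block has size am = 1 → block sizes [1]

Assembling the blocks gives a Jordan form
J =
  [-1, 0, 0, 0]
  [ 0, 5, 1, 0]
  [ 0, 0, 5, 0]
  [ 0, 0, 0, 6]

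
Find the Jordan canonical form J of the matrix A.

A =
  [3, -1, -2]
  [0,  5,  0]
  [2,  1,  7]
J_2(5) ⊕ J_1(5)

The characteristic polynomial is
  det(x·I − A) = x^3 - 15*x^2 + 75*x - 125 = (x - 5)^3

Eigenvalues and multiplicities (the geometric multiplicity of λ is n − rank(A − λI), which equals the number of Jordan blocks for λ):
  λ = 5: algebraic multiplicity = 3, geometric multiplicity = 2

Determining the block sizes for each eigenvalue:
  λ = 5: 2 blocks summing to 3 forces exactly one block of size 2 and the rest size 1 → block sizes [2, 1]

Assembling the blocks gives a Jordan form
J =
  [5, 1, 0]
  [0, 5, 0]
  [0, 0, 5]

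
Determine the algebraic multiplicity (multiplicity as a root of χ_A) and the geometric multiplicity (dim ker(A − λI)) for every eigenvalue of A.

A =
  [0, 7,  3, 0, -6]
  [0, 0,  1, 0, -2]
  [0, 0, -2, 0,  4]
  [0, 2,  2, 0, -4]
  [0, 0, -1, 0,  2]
λ = 0: alg = 5, geom = 3

Step 1 — factor the characteristic polynomial to read off the algebraic multiplicities:
  χ_A(x) = x^5

Step 2 — compute geometric multiplicities via the rank-nullity identity g(λ) = n − rank(A − λI):
  rank(A − (0)·I) = 2, so dim ker(A − (0)·I) = n − 2 = 3

Summary:
  λ = 0: algebraic multiplicity = 5, geometric multiplicity = 3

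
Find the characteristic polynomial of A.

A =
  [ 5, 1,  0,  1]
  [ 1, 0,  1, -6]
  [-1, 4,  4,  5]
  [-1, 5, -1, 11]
x^4 - 20*x^3 + 150*x^2 - 500*x + 625

Expanding det(x·I − A) (e.g. by cofactor expansion or by noting that A is similar to its Jordan form J, which has the same characteristic polynomial as A) gives
  χ_A(x) = x^4 - 20*x^3 + 150*x^2 - 500*x + 625
which factors as (x - 5)^4. The eigenvalues (with algebraic multiplicities) are λ = 5 with multiplicity 4.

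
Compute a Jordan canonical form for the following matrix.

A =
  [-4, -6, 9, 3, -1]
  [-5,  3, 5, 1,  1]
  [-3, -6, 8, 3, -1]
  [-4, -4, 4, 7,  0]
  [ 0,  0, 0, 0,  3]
J_1(-1) ⊕ J_1(3) ⊕ J_2(5) ⊕ J_1(5)

The characteristic polynomial is
  det(x·I − A) = x^5 - 17*x^4 + 102*x^3 - 230*x^2 + 25*x + 375 = (x - 5)^3*(x - 3)*(x + 1)

Eigenvalues and multiplicities (the geometric multiplicity of λ is n − rank(A − λI), which equals the number of Jordan blocks for λ):
  λ = -1: algebraic multiplicity = 1, geometric multiplicity = 1
  λ = 3: algebraic multiplicity = 1, geometric multiplicity = 1
  λ = 5: algebraic multiplicity = 3, geometric multiplicity = 2

Determining the block sizes for each eigenvalue:
  λ = -1: one block (gm = 1), so the single block has size am = 1 → block sizes [1]
  λ = 3: one block (gm = 1), so the single block has size am = 1 → block sizes [1]
  λ = 5: 2 blocks summing to 3 forces exactly one block of size 2 and the rest size 1 → block sizes [2, 1]

Assembling the blocks gives a Jordan form
J =
  [-1, 0, 0, 0, 0]
  [ 0, 3, 0, 0, 0]
  [ 0, 0, 5, 1, 0]
  [ 0, 0, 0, 5, 0]
  [ 0, 0, 0, 0, 5]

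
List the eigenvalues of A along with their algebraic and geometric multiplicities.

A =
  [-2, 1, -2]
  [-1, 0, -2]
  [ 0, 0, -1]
λ = -1: alg = 3, geom = 2

Step 1 — factor the characteristic polynomial to read off the algebraic multiplicities:
  χ_A(x) = (x + 1)^3

Step 2 — compute geometric multiplicities via the rank-nullity identity g(λ) = n − rank(A − λI):
  rank(A − (-1)·I) = 1, so dim ker(A − (-1)·I) = n − 1 = 2

Summary:
  λ = -1: algebraic multiplicity = 3, geometric multiplicity = 2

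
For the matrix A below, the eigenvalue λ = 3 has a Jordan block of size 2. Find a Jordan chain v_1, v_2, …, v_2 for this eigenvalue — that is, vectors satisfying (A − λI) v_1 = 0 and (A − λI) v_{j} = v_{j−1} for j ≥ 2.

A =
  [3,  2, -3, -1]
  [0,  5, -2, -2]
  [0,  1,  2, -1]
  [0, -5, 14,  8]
A Jordan chain for λ = 3 of length 2:
v_1 = (1, 0, 0, 0)ᵀ
v_2 = (0, 1, 0, 1)ᵀ

Let N = A − (3)·I. We want v_2 with N^2 v_2 = 0 but N^1 v_2 ≠ 0; then v_{j-1} := N · v_j for j = 2, …, 2.

Pick v_2 = (0, 1, 0, 1)ᵀ.
Then v_1 = N · v_2 = (1, 0, 0, 0)ᵀ.

Sanity check: (A − (3)·I) v_1 = (0, 0, 0, 0)ᵀ = 0. ✓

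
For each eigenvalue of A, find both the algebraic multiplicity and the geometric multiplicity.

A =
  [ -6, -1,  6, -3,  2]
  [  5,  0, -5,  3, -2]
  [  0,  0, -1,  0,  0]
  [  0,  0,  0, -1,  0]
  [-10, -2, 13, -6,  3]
λ = -1: alg = 5, geom = 3

Step 1 — factor the characteristic polynomial to read off the algebraic multiplicities:
  χ_A(x) = (x + 1)^5

Step 2 — compute geometric multiplicities via the rank-nullity identity g(λ) = n − rank(A − λI):
  rank(A − (-1)·I) = 2, so dim ker(A − (-1)·I) = n − 2 = 3

Summary:
  λ = -1: algebraic multiplicity = 5, geometric multiplicity = 3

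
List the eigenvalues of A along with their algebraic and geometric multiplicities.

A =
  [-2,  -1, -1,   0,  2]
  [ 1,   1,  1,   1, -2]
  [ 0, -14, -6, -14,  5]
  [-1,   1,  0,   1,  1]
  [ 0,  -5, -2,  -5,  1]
λ = -1: alg = 5, geom = 2

Step 1 — factor the characteristic polynomial to read off the algebraic multiplicities:
  χ_A(x) = (x + 1)^5

Step 2 — compute geometric multiplicities via the rank-nullity identity g(λ) = n − rank(A − λI):
  rank(A − (-1)·I) = 3, so dim ker(A − (-1)·I) = n − 3 = 2

Summary:
  λ = -1: algebraic multiplicity = 5, geometric multiplicity = 2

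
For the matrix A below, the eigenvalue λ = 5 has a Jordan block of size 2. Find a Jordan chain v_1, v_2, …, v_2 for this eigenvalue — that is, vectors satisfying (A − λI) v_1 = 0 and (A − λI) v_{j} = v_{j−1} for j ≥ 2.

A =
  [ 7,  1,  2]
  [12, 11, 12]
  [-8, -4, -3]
A Jordan chain for λ = 5 of length 2:
v_1 = (2, 12, -8)ᵀ
v_2 = (1, 0, 0)ᵀ

Let N = A − (5)·I. We want v_2 with N^2 v_2 = 0 but N^1 v_2 ≠ 0; then v_{j-1} := N · v_j for j = 2, …, 2.

Pick v_2 = (1, 0, 0)ᵀ.
Then v_1 = N · v_2 = (2, 12, -8)ᵀ.

Sanity check: (A − (5)·I) v_1 = (0, 0, 0)ᵀ = 0. ✓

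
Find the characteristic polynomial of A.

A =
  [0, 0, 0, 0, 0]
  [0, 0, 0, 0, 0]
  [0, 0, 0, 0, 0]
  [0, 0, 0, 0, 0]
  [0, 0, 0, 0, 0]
x^5

Expanding det(x·I − A) (e.g. by cofactor expansion or by noting that A is similar to its Jordan form J, which has the same characteristic polynomial as A) gives
  χ_A(x) = x^5
which factors as x^5. The eigenvalues (with algebraic multiplicities) are λ = 0 with multiplicity 5.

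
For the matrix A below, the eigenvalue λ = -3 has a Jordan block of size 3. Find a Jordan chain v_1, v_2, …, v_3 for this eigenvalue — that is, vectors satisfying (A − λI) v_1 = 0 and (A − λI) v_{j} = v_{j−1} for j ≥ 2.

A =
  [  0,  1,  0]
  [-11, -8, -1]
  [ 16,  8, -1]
A Jordan chain for λ = -3 of length 3:
v_1 = (-2, 6, -8)ᵀ
v_2 = (3, -11, 16)ᵀ
v_3 = (1, 0, 0)ᵀ

Let N = A − (-3)·I. We want v_3 with N^3 v_3 = 0 but N^2 v_3 ≠ 0; then v_{j-1} := N · v_j for j = 3, …, 2.

Pick v_3 = (1, 0, 0)ᵀ.
Then v_2 = N · v_3 = (3, -11, 16)ᵀ.
Then v_1 = N · v_2 = (-2, 6, -8)ᵀ.

Sanity check: (A − (-3)·I) v_1 = (0, 0, 0)ᵀ = 0. ✓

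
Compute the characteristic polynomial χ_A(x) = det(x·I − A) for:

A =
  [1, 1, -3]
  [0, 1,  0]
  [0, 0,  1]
x^3 - 3*x^2 + 3*x - 1

Expanding det(x·I − A) (e.g. by cofactor expansion or by noting that A is similar to its Jordan form J, which has the same characteristic polynomial as A) gives
  χ_A(x) = x^3 - 3*x^2 + 3*x - 1
which factors as (x - 1)^3. The eigenvalues (with algebraic multiplicities) are λ = 1 with multiplicity 3.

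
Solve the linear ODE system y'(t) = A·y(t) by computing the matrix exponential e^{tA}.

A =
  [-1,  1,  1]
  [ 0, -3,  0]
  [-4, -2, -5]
e^{tA} =
  [2*t*exp(-3*t) + exp(-3*t), t*exp(-3*t), t*exp(-3*t)]
  [0, exp(-3*t), 0]
  [-4*t*exp(-3*t), -2*t*exp(-3*t), -2*t*exp(-3*t) + exp(-3*t)]

Strategy: write A = P · J · P⁻¹ where J is a Jordan canonical form, so e^{tA} = P · e^{tJ} · P⁻¹, and e^{tJ} can be computed block-by-block.

A has Jordan form
J =
  [-3,  1,  0]
  [ 0, -3,  0]
  [ 0,  0, -3]
(up to reordering of blocks).

Per-block formulas:
  For a 1×1 block at λ = -3: exp(t · [-3]) = [e^(-3t)].
  For a 2×2 Jordan block J_2(-3): exp(t · J_2(-3)) = e^(-3t)·(I + t·N), where N is the 2×2 nilpotent shift.

After assembling e^{tJ} and conjugating by P, we get:

e^{tA} =
  [2*t*exp(-3*t) + exp(-3*t), t*exp(-3*t), t*exp(-3*t)]
  [0, exp(-3*t), 0]
  [-4*t*exp(-3*t), -2*t*exp(-3*t), -2*t*exp(-3*t) + exp(-3*t)]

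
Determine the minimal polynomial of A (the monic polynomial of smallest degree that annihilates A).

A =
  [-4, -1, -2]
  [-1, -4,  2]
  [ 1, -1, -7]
x^2 + 10*x + 25

The characteristic polynomial is χ_A(x) = (x + 5)^3, so the eigenvalues are known. The minimal polynomial is
  m_A(x) = Π_λ (x − λ)^{k_λ}
where k_λ is the size of the *largest* Jordan block for λ (equivalently, the smallest k with (A − λI)^k v = 0 for every generalised eigenvector v of λ).

  λ = -5: largest Jordan block has size 2, contributing (x + 5)^2

So m_A(x) = (x + 5)^2 = x^2 + 10*x + 25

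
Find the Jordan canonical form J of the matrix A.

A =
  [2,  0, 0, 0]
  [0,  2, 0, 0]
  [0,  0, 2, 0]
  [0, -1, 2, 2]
J_2(2) ⊕ J_1(2) ⊕ J_1(2)

The characteristic polynomial is
  det(x·I − A) = x^4 - 8*x^3 + 24*x^2 - 32*x + 16 = (x - 2)^4

Eigenvalues and multiplicities (the geometric multiplicity of λ is n − rank(A − λI), which equals the number of Jordan blocks for λ):
  λ = 2: algebraic multiplicity = 4, geometric multiplicity = 3

Determining the block sizes for each eigenvalue:
  λ = 2: 3 blocks summing to 4 forces exactly one block of size 2 and the rest size 1 → block sizes [2, 1, 1]

Assembling the blocks gives a Jordan form
J =
  [2, 1, 0, 0]
  [0, 2, 0, 0]
  [0, 0, 2, 0]
  [0, 0, 0, 2]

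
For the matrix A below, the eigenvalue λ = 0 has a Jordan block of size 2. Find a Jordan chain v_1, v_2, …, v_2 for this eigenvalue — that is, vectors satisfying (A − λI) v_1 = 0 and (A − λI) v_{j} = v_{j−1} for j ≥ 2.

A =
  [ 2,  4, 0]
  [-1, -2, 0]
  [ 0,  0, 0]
A Jordan chain for λ = 0 of length 2:
v_1 = (2, -1, 0)ᵀ
v_2 = (1, 0, 0)ᵀ

Let N = A − (0)·I. We want v_2 with N^2 v_2 = 0 but N^1 v_2 ≠ 0; then v_{j-1} := N · v_j for j = 2, …, 2.

Pick v_2 = (1, 0, 0)ᵀ.
Then v_1 = N · v_2 = (2, -1, 0)ᵀ.

Sanity check: (A − (0)·I) v_1 = (0, 0, 0)ᵀ = 0. ✓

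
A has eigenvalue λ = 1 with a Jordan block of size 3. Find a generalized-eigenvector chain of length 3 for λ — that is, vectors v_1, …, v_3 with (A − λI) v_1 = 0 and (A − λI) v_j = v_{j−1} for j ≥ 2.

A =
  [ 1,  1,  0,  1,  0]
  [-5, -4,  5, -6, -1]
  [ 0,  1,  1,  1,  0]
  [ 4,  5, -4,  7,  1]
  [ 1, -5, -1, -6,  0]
A Jordan chain for λ = 1 of length 3:
v_1 = (-1, 0, -1, 0, 0)ᵀ
v_2 = (0, -5, 0, 4, 1)ᵀ
v_3 = (1, 0, 0, 0, 0)ᵀ

Let N = A − (1)·I. We want v_3 with N^3 v_3 = 0 but N^2 v_3 ≠ 0; then v_{j-1} := N · v_j for j = 3, …, 2.

Pick v_3 = (1, 0, 0, 0, 0)ᵀ.
Then v_2 = N · v_3 = (0, -5, 0, 4, 1)ᵀ.
Then v_1 = N · v_2 = (-1, 0, -1, 0, 0)ᵀ.

Sanity check: (A − (1)·I) v_1 = (0, 0, 0, 0, 0)ᵀ = 0. ✓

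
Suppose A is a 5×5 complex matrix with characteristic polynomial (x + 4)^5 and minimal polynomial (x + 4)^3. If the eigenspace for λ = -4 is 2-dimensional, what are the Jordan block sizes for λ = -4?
Block sizes for λ = -4: [3, 2]

Step 1 — from the characteristic polynomial, algebraic multiplicity of λ = -4 is 5. From dim ker(A − (-4)·I) = 2, there are exactly 2 Jordan blocks for λ = -4.
Step 2 — from the minimal polynomial, the factor (x + 4)^3 tells us the largest block for λ = -4 has size 3.
Step 3 — with total size 5, 2 blocks, and largest block 3, the block sizes (in nonincreasing order) are [3, 2].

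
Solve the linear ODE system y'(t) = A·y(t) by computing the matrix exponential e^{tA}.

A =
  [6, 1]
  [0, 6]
e^{tA} =
  [exp(6*t), t*exp(6*t)]
  [0, exp(6*t)]

Strategy: write A = P · J · P⁻¹ where J is a Jordan canonical form, so e^{tA} = P · e^{tJ} · P⁻¹, and e^{tJ} can be computed block-by-block.

A has Jordan form
J =
  [6, 1]
  [0, 6]
(up to reordering of blocks).

Per-block formulas:
  For a 2×2 Jordan block J_2(6): exp(t · J_2(6)) = e^(6t)·(I + t·N), where N is the 2×2 nilpotent shift.

After assembling e^{tJ} and conjugating by P, we get:

e^{tA} =
  [exp(6*t), t*exp(6*t)]
  [0, exp(6*t)]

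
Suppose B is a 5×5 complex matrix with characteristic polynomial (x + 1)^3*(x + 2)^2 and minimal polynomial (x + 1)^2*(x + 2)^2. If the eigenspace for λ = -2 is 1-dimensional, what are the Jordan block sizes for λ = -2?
Block sizes for λ = -2: [2]

Step 1 — from the characteristic polynomial, algebraic multiplicity of λ = -2 is 2. From dim ker(B − (-2)·I) = 1, there are exactly 1 Jordan blocks for λ = -2.
Step 2 — from the minimal polynomial, the factor (x + 2)^2 tells us the largest block for λ = -2 has size 2.
Step 3 — with total size 2, 1 blocks, and largest block 2, the block sizes (in nonincreasing order) are [2].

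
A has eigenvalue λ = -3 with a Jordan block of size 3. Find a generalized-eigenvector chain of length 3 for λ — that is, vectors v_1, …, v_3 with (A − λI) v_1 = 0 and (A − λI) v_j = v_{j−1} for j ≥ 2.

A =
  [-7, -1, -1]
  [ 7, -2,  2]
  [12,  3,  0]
A Jordan chain for λ = -3 of length 3:
v_1 = (-3, 3, 9)ᵀ
v_2 = (-4, 7, 12)ᵀ
v_3 = (1, 0, 0)ᵀ

Let N = A − (-3)·I. We want v_3 with N^3 v_3 = 0 but N^2 v_3 ≠ 0; then v_{j-1} := N · v_j for j = 3, …, 2.

Pick v_3 = (1, 0, 0)ᵀ.
Then v_2 = N · v_3 = (-4, 7, 12)ᵀ.
Then v_1 = N · v_2 = (-3, 3, 9)ᵀ.

Sanity check: (A − (-3)·I) v_1 = (0, 0, 0)ᵀ = 0. ✓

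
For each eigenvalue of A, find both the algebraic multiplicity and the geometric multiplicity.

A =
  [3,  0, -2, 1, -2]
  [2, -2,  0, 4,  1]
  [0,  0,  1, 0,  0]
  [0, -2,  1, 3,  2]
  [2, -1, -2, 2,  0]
λ = 1: alg = 5, geom = 2

Step 1 — factor the characteristic polynomial to read off the algebraic multiplicities:
  χ_A(x) = (x - 1)^5

Step 2 — compute geometric multiplicities via the rank-nullity identity g(λ) = n − rank(A − λI):
  rank(A − (1)·I) = 3, so dim ker(A − (1)·I) = n − 3 = 2

Summary:
  λ = 1: algebraic multiplicity = 5, geometric multiplicity = 2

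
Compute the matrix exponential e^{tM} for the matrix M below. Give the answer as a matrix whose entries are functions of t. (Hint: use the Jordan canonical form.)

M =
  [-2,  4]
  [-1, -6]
e^{tM} =
  [2*t*exp(-4*t) + exp(-4*t), 4*t*exp(-4*t)]
  [-t*exp(-4*t), -2*t*exp(-4*t) + exp(-4*t)]

Strategy: write M = P · J · P⁻¹ where J is a Jordan canonical form, so e^{tM} = P · e^{tJ} · P⁻¹, and e^{tJ} can be computed block-by-block.

M has Jordan form
J =
  [-4,  1]
  [ 0, -4]
(up to reordering of blocks).

Per-block formulas:
  For a 2×2 Jordan block J_2(-4): exp(t · J_2(-4)) = e^(-4t)·(I + t·N), where N is the 2×2 nilpotent shift.

After assembling e^{tJ} and conjugating by P, we get:

e^{tM} =
  [2*t*exp(-4*t) + exp(-4*t), 4*t*exp(-4*t)]
  [-t*exp(-4*t), -2*t*exp(-4*t) + exp(-4*t)]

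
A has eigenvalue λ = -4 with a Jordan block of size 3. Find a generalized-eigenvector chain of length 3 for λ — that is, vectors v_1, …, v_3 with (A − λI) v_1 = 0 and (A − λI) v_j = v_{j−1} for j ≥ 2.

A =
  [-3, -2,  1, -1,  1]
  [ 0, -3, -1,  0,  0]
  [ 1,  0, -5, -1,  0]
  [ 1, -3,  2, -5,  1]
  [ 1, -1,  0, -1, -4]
A Jordan chain for λ = -4 of length 3:
v_1 = (2, -1, -1, 3, 0)ᵀ
v_2 = (1, 0, 1, 1, 1)ᵀ
v_3 = (1, 0, 0, 0, 0)ᵀ

Let N = A − (-4)·I. We want v_3 with N^3 v_3 = 0 but N^2 v_3 ≠ 0; then v_{j-1} := N · v_j for j = 3, …, 2.

Pick v_3 = (1, 0, 0, 0, 0)ᵀ.
Then v_2 = N · v_3 = (1, 0, 1, 1, 1)ᵀ.
Then v_1 = N · v_2 = (2, -1, -1, 3, 0)ᵀ.

Sanity check: (A − (-4)·I) v_1 = (0, 0, 0, 0, 0)ᵀ = 0. ✓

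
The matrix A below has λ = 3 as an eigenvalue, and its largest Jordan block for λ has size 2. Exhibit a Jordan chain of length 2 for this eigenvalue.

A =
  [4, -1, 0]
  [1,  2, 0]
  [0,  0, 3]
A Jordan chain for λ = 3 of length 2:
v_1 = (1, 1, 0)ᵀ
v_2 = (1, 0, 0)ᵀ

Let N = A − (3)·I. We want v_2 with N^2 v_2 = 0 but N^1 v_2 ≠ 0; then v_{j-1} := N · v_j for j = 2, …, 2.

Pick v_2 = (1, 0, 0)ᵀ.
Then v_1 = N · v_2 = (1, 1, 0)ᵀ.

Sanity check: (A − (3)·I) v_1 = (0, 0, 0)ᵀ = 0. ✓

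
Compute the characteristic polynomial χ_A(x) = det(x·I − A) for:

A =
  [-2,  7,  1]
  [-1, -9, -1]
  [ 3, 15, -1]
x^3 + 12*x^2 + 48*x + 64

Expanding det(x·I − A) (e.g. by cofactor expansion or by noting that A is similar to its Jordan form J, which has the same characteristic polynomial as A) gives
  χ_A(x) = x^3 + 12*x^2 + 48*x + 64
which factors as (x + 4)^3. The eigenvalues (with algebraic multiplicities) are λ = -4 with multiplicity 3.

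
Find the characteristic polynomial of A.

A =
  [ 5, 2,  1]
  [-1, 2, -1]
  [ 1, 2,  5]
x^3 - 12*x^2 + 48*x - 64

Expanding det(x·I − A) (e.g. by cofactor expansion or by noting that A is similar to its Jordan form J, which has the same characteristic polynomial as A) gives
  χ_A(x) = x^3 - 12*x^2 + 48*x - 64
which factors as (x - 4)^3. The eigenvalues (with algebraic multiplicities) are λ = 4 with multiplicity 3.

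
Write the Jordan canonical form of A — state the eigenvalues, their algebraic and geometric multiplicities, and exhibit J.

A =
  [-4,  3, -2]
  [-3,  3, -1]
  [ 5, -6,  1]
J_3(0)

The characteristic polynomial is
  det(x·I − A) = x^3

Eigenvalues and multiplicities (the geometric multiplicity of λ is n − rank(A − λI), which equals the number of Jordan blocks for λ):
  λ = 0: algebraic multiplicity = 3, geometric multiplicity = 1

Determining the block sizes for each eigenvalue:
  λ = 0: one block (gm = 1), so the single block has size am = 3 → block sizes [3]

Assembling the blocks gives a Jordan form
J =
  [0, 1, 0]
  [0, 0, 1]
  [0, 0, 0]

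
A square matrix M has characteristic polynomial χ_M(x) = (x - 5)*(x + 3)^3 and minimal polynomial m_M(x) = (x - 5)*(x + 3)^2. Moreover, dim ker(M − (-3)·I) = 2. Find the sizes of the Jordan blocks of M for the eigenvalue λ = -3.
Block sizes for λ = -3: [2, 1]

Step 1 — from the characteristic polynomial, algebraic multiplicity of λ = -3 is 3. From dim ker(M − (-3)·I) = 2, there are exactly 2 Jordan blocks for λ = -3.
Step 2 — from the minimal polynomial, the factor (x + 3)^2 tells us the largest block for λ = -3 has size 2.
Step 3 — with total size 3, 2 blocks, and largest block 2, the block sizes (in nonincreasing order) are [2, 1].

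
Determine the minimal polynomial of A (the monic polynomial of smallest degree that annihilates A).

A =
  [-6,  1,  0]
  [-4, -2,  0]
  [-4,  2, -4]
x^2 + 8*x + 16

The characteristic polynomial is χ_A(x) = (x + 4)^3, so the eigenvalues are known. The minimal polynomial is
  m_A(x) = Π_λ (x − λ)^{k_λ}
where k_λ is the size of the *largest* Jordan block for λ (equivalently, the smallest k with (A − λI)^k v = 0 for every generalised eigenvector v of λ).

  λ = -4: largest Jordan block has size 2, contributing (x + 4)^2

So m_A(x) = (x + 4)^2 = x^2 + 8*x + 16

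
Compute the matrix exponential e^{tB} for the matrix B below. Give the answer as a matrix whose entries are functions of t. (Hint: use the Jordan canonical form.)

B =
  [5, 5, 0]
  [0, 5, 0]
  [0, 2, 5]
e^{tB} =
  [exp(5*t), 5*t*exp(5*t), 0]
  [0, exp(5*t), 0]
  [0, 2*t*exp(5*t), exp(5*t)]

Strategy: write B = P · J · P⁻¹ where J is a Jordan canonical form, so e^{tB} = P · e^{tJ} · P⁻¹, and e^{tJ} can be computed block-by-block.

B has Jordan form
J =
  [5, 1, 0]
  [0, 5, 0]
  [0, 0, 5]
(up to reordering of blocks).

Per-block formulas:
  For a 2×2 Jordan block J_2(5): exp(t · J_2(5)) = e^(5t)·(I + t·N), where N is the 2×2 nilpotent shift.
  For a 1×1 block at λ = 5: exp(t · [5]) = [e^(5t)].

After assembling e^{tJ} and conjugating by P, we get:

e^{tB} =
  [exp(5*t), 5*t*exp(5*t), 0]
  [0, exp(5*t), 0]
  [0, 2*t*exp(5*t), exp(5*t)]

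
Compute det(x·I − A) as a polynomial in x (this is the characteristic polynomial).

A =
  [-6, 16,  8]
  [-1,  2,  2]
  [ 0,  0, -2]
x^3 + 6*x^2 + 12*x + 8

Expanding det(x·I − A) (e.g. by cofactor expansion or by noting that A is similar to its Jordan form J, which has the same characteristic polynomial as A) gives
  χ_A(x) = x^3 + 6*x^2 + 12*x + 8
which factors as (x + 2)^3. The eigenvalues (with algebraic multiplicities) are λ = -2 with multiplicity 3.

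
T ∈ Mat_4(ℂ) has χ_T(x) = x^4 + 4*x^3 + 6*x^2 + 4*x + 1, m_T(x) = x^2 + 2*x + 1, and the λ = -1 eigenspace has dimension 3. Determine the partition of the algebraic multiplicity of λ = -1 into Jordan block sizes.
Block sizes for λ = -1: [2, 1, 1]

Step 1 — from the characteristic polynomial, algebraic multiplicity of λ = -1 is 4. From dim ker(T − (-1)·I) = 3, there are exactly 3 Jordan blocks for λ = -1.
Step 2 — from the minimal polynomial, the factor (x + 1)^2 tells us the largest block for λ = -1 has size 2.
Step 3 — with total size 4, 3 blocks, and largest block 2, the block sizes (in nonincreasing order) are [2, 1, 1].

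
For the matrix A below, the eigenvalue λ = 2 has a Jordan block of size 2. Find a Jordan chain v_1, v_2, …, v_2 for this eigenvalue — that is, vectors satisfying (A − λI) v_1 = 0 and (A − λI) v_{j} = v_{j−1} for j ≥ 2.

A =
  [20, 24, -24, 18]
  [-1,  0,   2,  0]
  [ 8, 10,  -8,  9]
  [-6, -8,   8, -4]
A Jordan chain for λ = 2 of length 2:
v_1 = (18, -1, 8, -6)ᵀ
v_2 = (1, 0, 0, 0)ᵀ

Let N = A − (2)·I. We want v_2 with N^2 v_2 = 0 but N^1 v_2 ≠ 0; then v_{j-1} := N · v_j for j = 2, …, 2.

Pick v_2 = (1, 0, 0, 0)ᵀ.
Then v_1 = N · v_2 = (18, -1, 8, -6)ᵀ.

Sanity check: (A − (2)·I) v_1 = (0, 0, 0, 0)ᵀ = 0. ✓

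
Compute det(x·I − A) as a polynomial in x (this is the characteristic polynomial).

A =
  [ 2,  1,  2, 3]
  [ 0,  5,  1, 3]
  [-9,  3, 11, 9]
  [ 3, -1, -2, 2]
x^4 - 20*x^3 + 150*x^2 - 500*x + 625

Expanding det(x·I − A) (e.g. by cofactor expansion or by noting that A is similar to its Jordan form J, which has the same characteristic polynomial as A) gives
  χ_A(x) = x^4 - 20*x^3 + 150*x^2 - 500*x + 625
which factors as (x - 5)^4. The eigenvalues (with algebraic multiplicities) are λ = 5 with multiplicity 4.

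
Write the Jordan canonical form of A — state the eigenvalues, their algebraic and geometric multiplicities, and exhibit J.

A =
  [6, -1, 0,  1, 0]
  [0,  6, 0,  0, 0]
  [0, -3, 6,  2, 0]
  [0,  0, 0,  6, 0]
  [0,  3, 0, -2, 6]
J_2(6) ⊕ J_2(6) ⊕ J_1(6)

The characteristic polynomial is
  det(x·I − A) = x^5 - 30*x^4 + 360*x^3 - 2160*x^2 + 6480*x - 7776 = (x - 6)^5

Eigenvalues and multiplicities (the geometric multiplicity of λ is n − rank(A − λI), which equals the number of Jordan blocks for λ):
  λ = 6: algebraic multiplicity = 5, geometric multiplicity = 3

Determining the block sizes for each eigenvalue:
  λ = 6: with am = 5 and gm = 3, the partition is not yet determined (e.g. several partitions of 5 into 3 parts exist). Let N = A − (6)·I. Computing rank(N^1) = 2, rank(N^2) = 0; the number of blocks of size ≥ j is rank(N^{j−1}) − rank(N^j), giving [3, 2]. So we have 2 block(s) of size 2, 1 block(s) of size 1 → block sizes [2, 2, 1]

Assembling the blocks gives a Jordan form
J =
  [6, 1, 0, 0, 0]
  [0, 6, 0, 0, 0]
  [0, 0, 6, 1, 0]
  [0, 0, 0, 6, 0]
  [0, 0, 0, 0, 6]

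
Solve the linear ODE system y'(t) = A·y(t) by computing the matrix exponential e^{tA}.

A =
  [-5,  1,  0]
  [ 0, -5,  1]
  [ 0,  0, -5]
e^{tA} =
  [exp(-5*t), t*exp(-5*t), t^2*exp(-5*t)/2]
  [0, exp(-5*t), t*exp(-5*t)]
  [0, 0, exp(-5*t)]

Strategy: write A = P · J · P⁻¹ where J is a Jordan canonical form, so e^{tA} = P · e^{tJ} · P⁻¹, and e^{tJ} can be computed block-by-block.

A has Jordan form
J =
  [-5,  1,  0]
  [ 0, -5,  1]
  [ 0,  0, -5]
(up to reordering of blocks).

Per-block formulas:
  For a 3×3 Jordan block J_3(-5): exp(t · J_3(-5)) = e^(-5t)·(I + t·N + (t^2/2)·N^2), where N is the 3×3 nilpotent shift.

After assembling e^{tJ} and conjugating by P, we get:

e^{tA} =
  [exp(-5*t), t*exp(-5*t), t^2*exp(-5*t)/2]
  [0, exp(-5*t), t*exp(-5*t)]
  [0, 0, exp(-5*t)]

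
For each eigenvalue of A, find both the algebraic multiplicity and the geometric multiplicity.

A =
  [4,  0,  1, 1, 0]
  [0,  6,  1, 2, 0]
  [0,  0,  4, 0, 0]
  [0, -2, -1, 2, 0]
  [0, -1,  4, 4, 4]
λ = 4: alg = 5, geom = 2

Step 1 — factor the characteristic polynomial to read off the algebraic multiplicities:
  χ_A(x) = (x - 4)^5

Step 2 — compute geometric multiplicities via the rank-nullity identity g(λ) = n − rank(A − λI):
  rank(A − (4)·I) = 3, so dim ker(A − (4)·I) = n − 3 = 2

Summary:
  λ = 4: algebraic multiplicity = 5, geometric multiplicity = 2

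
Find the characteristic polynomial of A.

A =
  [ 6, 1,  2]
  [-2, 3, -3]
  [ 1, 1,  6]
x^3 - 15*x^2 + 75*x - 125

Expanding det(x·I − A) (e.g. by cofactor expansion or by noting that A is similar to its Jordan form J, which has the same characteristic polynomial as A) gives
  χ_A(x) = x^3 - 15*x^2 + 75*x - 125
which factors as (x - 5)^3. The eigenvalues (with algebraic multiplicities) are λ = 5 with multiplicity 3.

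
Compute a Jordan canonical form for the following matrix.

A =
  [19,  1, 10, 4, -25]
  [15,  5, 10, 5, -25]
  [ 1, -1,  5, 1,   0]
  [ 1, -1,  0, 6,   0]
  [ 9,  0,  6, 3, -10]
J_2(5) ⊕ J_2(5) ⊕ J_1(5)

The characteristic polynomial is
  det(x·I − A) = x^5 - 25*x^4 + 250*x^3 - 1250*x^2 + 3125*x - 3125 = (x - 5)^5

Eigenvalues and multiplicities (the geometric multiplicity of λ is n − rank(A − λI), which equals the number of Jordan blocks for λ):
  λ = 5: algebraic multiplicity = 5, geometric multiplicity = 3

Determining the block sizes for each eigenvalue:
  λ = 5: with am = 5 and gm = 3, the partition is not yet determined (e.g. several partitions of 5 into 3 parts exist). Let N = A − (5)·I. Computing rank(N^1) = 2, rank(N^2) = 0; the number of blocks of size ≥ j is rank(N^{j−1}) − rank(N^j), giving [3, 2]. So we have 2 block(s) of size 2, 1 block(s) of size 1 → block sizes [2, 2, 1]

Assembling the blocks gives a Jordan form
J =
  [5, 1, 0, 0, 0]
  [0, 5, 0, 0, 0]
  [0, 0, 5, 1, 0]
  [0, 0, 0, 5, 0]
  [0, 0, 0, 0, 5]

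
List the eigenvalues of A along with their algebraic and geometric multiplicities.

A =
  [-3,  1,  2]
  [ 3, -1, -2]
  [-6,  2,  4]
λ = 0: alg = 3, geom = 2

Step 1 — factor the characteristic polynomial to read off the algebraic multiplicities:
  χ_A(x) = x^3

Step 2 — compute geometric multiplicities via the rank-nullity identity g(λ) = n − rank(A − λI):
  rank(A − (0)·I) = 1, so dim ker(A − (0)·I) = n − 1 = 2

Summary:
  λ = 0: algebraic multiplicity = 3, geometric multiplicity = 2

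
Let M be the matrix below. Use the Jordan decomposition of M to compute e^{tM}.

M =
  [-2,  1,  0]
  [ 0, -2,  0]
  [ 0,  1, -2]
e^{tM} =
  [exp(-2*t), t*exp(-2*t), 0]
  [0, exp(-2*t), 0]
  [0, t*exp(-2*t), exp(-2*t)]

Strategy: write M = P · J · P⁻¹ where J is a Jordan canonical form, so e^{tM} = P · e^{tJ} · P⁻¹, and e^{tJ} can be computed block-by-block.

M has Jordan form
J =
  [-2,  1,  0]
  [ 0, -2,  0]
  [ 0,  0, -2]
(up to reordering of blocks).

Per-block formulas:
  For a 2×2 Jordan block J_2(-2): exp(t · J_2(-2)) = e^(-2t)·(I + t·N), where N is the 2×2 nilpotent shift.
  For a 1×1 block at λ = -2: exp(t · [-2]) = [e^(-2t)].

After assembling e^{tJ} and conjugating by P, we get:

e^{tM} =
  [exp(-2*t), t*exp(-2*t), 0]
  [0, exp(-2*t), 0]
  [0, t*exp(-2*t), exp(-2*t)]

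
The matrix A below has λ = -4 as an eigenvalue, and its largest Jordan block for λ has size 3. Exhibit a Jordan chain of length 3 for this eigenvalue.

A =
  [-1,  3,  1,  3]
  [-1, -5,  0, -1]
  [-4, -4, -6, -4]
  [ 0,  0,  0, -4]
A Jordan chain for λ = -4 of length 3:
v_1 = (2, -2, 0, 0)ᵀ
v_2 = (3, -1, -4, 0)ᵀ
v_3 = (1, 0, 0, 0)ᵀ

Let N = A − (-4)·I. We want v_3 with N^3 v_3 = 0 but N^2 v_3 ≠ 0; then v_{j-1} := N · v_j for j = 3, …, 2.

Pick v_3 = (1, 0, 0, 0)ᵀ.
Then v_2 = N · v_3 = (3, -1, -4, 0)ᵀ.
Then v_1 = N · v_2 = (2, -2, 0, 0)ᵀ.

Sanity check: (A − (-4)·I) v_1 = (0, 0, 0, 0)ᵀ = 0. ✓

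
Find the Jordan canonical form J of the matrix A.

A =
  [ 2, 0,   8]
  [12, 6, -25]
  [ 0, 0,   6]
J_1(2) ⊕ J_2(6)

The characteristic polynomial is
  det(x·I − A) = x^3 - 14*x^2 + 60*x - 72 = (x - 6)^2*(x - 2)

Eigenvalues and multiplicities (the geometric multiplicity of λ is n − rank(A − λI), which equals the number of Jordan blocks for λ):
  λ = 2: algebraic multiplicity = 1, geometric multiplicity = 1
  λ = 6: algebraic multiplicity = 2, geometric multiplicity = 1

Determining the block sizes for each eigenvalue:
  λ = 2: one block (gm = 1), so the single block has size am = 1 → block sizes [1]
  λ = 6: one block (gm = 1), so the single block has size am = 2 → block sizes [2]

Assembling the blocks gives a Jordan form
J =
  [2, 0, 0]
  [0, 6, 1]
  [0, 0, 6]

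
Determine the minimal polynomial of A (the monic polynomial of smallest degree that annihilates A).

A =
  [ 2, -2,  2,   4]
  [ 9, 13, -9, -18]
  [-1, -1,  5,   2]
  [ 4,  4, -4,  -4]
x^2 - 8*x + 16

The characteristic polynomial is χ_A(x) = (x - 4)^4, so the eigenvalues are known. The minimal polynomial is
  m_A(x) = Π_λ (x − λ)^{k_λ}
where k_λ is the size of the *largest* Jordan block for λ (equivalently, the smallest k with (A − λI)^k v = 0 for every generalised eigenvector v of λ).

  λ = 4: largest Jordan block has size 2, contributing (x − 4)^2

So m_A(x) = (x - 4)^2 = x^2 - 8*x + 16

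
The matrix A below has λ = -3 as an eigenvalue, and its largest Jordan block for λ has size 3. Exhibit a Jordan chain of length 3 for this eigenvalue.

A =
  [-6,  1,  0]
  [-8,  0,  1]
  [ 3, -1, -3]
A Jordan chain for λ = -3 of length 3:
v_1 = (1, 3, -1)ᵀ
v_2 = (-3, -8, 3)ᵀ
v_3 = (1, 0, 0)ᵀ

Let N = A − (-3)·I. We want v_3 with N^3 v_3 = 0 but N^2 v_3 ≠ 0; then v_{j-1} := N · v_j for j = 3, …, 2.

Pick v_3 = (1, 0, 0)ᵀ.
Then v_2 = N · v_3 = (-3, -8, 3)ᵀ.
Then v_1 = N · v_2 = (1, 3, -1)ᵀ.

Sanity check: (A − (-3)·I) v_1 = (0, 0, 0)ᵀ = 0. ✓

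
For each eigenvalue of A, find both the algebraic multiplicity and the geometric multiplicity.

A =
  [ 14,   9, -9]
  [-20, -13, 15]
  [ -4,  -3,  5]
λ = 2: alg = 3, geom = 2

Step 1 — factor the characteristic polynomial to read off the algebraic multiplicities:
  χ_A(x) = (x - 2)^3

Step 2 — compute geometric multiplicities via the rank-nullity identity g(λ) = n − rank(A − λI):
  rank(A − (2)·I) = 1, so dim ker(A − (2)·I) = n − 1 = 2

Summary:
  λ = 2: algebraic multiplicity = 3, geometric multiplicity = 2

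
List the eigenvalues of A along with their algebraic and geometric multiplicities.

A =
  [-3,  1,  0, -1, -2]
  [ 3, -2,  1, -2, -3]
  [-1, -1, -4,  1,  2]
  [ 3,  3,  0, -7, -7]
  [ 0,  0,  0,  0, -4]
λ = -4: alg = 5, geom = 2

Step 1 — factor the characteristic polynomial to read off the algebraic multiplicities:
  χ_A(x) = (x + 4)^5

Step 2 — compute geometric multiplicities via the rank-nullity identity g(λ) = n − rank(A − λI):
  rank(A − (-4)·I) = 3, so dim ker(A − (-4)·I) = n − 3 = 2

Summary:
  λ = -4: algebraic multiplicity = 5, geometric multiplicity = 2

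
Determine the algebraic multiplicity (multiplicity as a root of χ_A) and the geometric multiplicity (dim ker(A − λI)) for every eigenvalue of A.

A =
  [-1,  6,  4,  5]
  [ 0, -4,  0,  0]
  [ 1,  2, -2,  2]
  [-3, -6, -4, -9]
λ = -4: alg = 4, geom = 2

Step 1 — factor the characteristic polynomial to read off the algebraic multiplicities:
  χ_A(x) = (x + 4)^4

Step 2 — compute geometric multiplicities via the rank-nullity identity g(λ) = n − rank(A − λI):
  rank(A − (-4)·I) = 2, so dim ker(A − (-4)·I) = n − 2 = 2

Summary:
  λ = -4: algebraic multiplicity = 4, geometric multiplicity = 2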